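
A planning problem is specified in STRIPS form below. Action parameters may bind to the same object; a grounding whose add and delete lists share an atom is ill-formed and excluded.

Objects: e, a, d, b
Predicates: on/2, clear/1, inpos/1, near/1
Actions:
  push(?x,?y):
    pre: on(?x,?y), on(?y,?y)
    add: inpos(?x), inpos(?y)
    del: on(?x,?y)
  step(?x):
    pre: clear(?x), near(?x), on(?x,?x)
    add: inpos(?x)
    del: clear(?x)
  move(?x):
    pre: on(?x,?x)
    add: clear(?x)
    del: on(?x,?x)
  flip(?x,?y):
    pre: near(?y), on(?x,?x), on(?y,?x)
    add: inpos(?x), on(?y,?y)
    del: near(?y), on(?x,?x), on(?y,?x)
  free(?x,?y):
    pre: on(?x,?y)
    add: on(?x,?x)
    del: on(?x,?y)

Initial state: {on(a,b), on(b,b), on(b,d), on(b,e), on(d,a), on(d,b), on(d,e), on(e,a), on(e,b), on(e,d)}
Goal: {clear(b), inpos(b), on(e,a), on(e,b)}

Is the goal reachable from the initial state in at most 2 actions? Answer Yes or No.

Yes

1. push(a,b)  →  {inpos(a), inpos(b), on(b,b), on(b,d), on(b,e), on(d,a), on(d,b), on(d,e), on(e,a), on(e,b), on(e,d)}
2. move(b)  →  {clear(b), inpos(a), inpos(b), on(b,d), on(b,e), on(d,a), on(d,b), on(d,e), on(e,a), on(e,b), on(e,d)}
optimal plan length = 2; 2 ≤ 2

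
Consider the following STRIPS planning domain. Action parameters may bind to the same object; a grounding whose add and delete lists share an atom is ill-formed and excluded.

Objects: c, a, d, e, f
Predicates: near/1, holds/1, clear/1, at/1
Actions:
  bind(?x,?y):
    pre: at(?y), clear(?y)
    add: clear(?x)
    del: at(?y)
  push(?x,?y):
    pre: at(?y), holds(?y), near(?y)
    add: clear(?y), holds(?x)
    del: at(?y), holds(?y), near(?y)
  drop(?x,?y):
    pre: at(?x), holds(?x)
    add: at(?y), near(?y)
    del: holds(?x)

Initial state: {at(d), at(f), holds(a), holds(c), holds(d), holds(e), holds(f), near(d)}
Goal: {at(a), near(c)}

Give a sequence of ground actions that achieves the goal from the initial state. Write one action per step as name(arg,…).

drop(d,c); drop(c,a)

1. drop(d,c)  →  {at(c), at(d), at(f), holds(a), holds(c), holds(e), holds(f), near(c), near(d)}
2. drop(c,a)  →  {at(a), at(c), at(d), at(f), holds(a), holds(e), holds(f), near(a), near(c), near(d)}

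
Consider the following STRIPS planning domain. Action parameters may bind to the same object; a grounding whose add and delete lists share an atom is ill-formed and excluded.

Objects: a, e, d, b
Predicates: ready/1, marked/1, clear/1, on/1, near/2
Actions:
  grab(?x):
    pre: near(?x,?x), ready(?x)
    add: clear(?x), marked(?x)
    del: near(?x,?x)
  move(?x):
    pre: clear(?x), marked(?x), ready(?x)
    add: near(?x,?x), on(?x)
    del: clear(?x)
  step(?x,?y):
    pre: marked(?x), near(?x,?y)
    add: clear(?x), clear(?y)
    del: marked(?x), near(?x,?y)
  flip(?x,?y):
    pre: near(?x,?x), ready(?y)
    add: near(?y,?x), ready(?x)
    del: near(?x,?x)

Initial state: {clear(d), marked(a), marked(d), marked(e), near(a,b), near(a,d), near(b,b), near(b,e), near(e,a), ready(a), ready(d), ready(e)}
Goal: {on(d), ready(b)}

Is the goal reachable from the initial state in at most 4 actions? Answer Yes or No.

Yes

1. move(d)  →  {marked(a), marked(d), marked(e), near(a,b), near(a,d), near(b,b), near(b,e), near(d,d), near(e,a), on(d), ready(a), ready(d), ready(e)}
2. flip(b,a)  →  {marked(a), marked(d), marked(e), near(a,b), near(a,d), near(b,e), near(d,d), near(e,a), on(d), ready(a), ready(b), ready(d), ready(e)}
optimal plan length = 2; 2 ≤ 4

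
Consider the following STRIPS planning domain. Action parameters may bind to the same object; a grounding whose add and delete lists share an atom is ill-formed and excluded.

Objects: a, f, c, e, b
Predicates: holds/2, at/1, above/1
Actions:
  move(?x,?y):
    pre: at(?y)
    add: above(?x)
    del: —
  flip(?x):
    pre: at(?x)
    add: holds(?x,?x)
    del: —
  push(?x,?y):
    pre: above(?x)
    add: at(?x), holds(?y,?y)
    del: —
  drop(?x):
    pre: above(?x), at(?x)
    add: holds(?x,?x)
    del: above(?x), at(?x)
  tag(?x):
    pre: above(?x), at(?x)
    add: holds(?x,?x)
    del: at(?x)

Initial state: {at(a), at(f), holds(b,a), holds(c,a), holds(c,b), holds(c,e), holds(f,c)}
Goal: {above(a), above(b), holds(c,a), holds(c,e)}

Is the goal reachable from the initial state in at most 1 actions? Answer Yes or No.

1. move(a,a)  →  {above(a), at(a), at(f), holds(b,a), holds(c,a), holds(c,b), holds(c,e), holds(f,c)}
2. move(b,a)  →  {above(a), above(b), at(a), at(f), holds(b,a), holds(c,a), holds(c,b), holds(c,e), holds(f,c)}
optimal plan length = 2; 2 > 1

No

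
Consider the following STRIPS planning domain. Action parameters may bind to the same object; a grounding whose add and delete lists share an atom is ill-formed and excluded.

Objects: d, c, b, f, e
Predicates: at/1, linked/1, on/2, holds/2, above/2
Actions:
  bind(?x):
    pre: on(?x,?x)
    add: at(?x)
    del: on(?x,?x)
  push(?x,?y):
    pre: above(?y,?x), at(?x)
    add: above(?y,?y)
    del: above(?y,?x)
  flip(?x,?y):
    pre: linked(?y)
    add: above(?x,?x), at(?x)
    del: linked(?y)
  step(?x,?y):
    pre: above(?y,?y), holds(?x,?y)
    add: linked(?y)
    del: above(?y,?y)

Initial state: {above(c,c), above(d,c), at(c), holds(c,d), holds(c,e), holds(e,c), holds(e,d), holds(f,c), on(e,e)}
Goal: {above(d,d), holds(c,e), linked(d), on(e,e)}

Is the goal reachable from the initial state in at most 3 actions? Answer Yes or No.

1. push(c,d)  →  {above(c,c), above(d,d), at(c), holds(c,d), holds(c,e), holds(e,c), holds(e,d), holds(f,c), on(e,e)}
2. step(c,d)  →  {above(c,c), at(c), holds(c,d), holds(c,e), holds(e,c), holds(e,d), holds(f,c), linked(d), on(e,e)}
3. step(f,c)  →  {at(c), holds(c,d), holds(c,e), holds(e,c), holds(e,d), holds(f,c), linked(c), linked(d), on(e,e)}
4. flip(d,c)  →  {above(d,d), at(c), at(d), holds(c,d), holds(c,e), holds(e,c), holds(e,d), holds(f,c), linked(d), on(e,e)}
optimal plan length = 4; 4 > 3

No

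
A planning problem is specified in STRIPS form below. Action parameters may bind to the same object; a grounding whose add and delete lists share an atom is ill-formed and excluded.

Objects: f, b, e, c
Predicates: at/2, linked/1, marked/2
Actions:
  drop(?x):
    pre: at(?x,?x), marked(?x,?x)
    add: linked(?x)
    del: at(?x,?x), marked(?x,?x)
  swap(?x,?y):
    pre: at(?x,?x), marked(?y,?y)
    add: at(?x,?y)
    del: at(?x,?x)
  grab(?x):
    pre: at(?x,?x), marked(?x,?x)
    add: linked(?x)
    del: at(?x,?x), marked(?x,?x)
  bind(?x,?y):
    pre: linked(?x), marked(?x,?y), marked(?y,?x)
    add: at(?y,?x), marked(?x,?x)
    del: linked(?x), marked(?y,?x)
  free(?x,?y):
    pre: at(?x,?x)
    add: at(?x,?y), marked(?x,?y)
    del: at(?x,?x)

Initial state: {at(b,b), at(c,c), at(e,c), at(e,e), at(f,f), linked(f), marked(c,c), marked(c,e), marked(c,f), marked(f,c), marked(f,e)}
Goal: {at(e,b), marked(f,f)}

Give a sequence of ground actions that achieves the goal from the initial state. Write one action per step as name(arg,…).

1. bind(f,c)  →  {at(b,b), at(c,c), at(c,f), at(e,c), at(e,e), at(f,f), marked(c,c), marked(c,e), marked(f,c), marked(f,e), marked(f,f)}
2. free(e,b)  →  {at(b,b), at(c,c), at(c,f), at(e,b), at(e,c), at(f,f), marked(c,c), marked(c,e), marked(e,b), marked(f,c), marked(f,e), marked(f,f)}

bind(f,c); free(e,b)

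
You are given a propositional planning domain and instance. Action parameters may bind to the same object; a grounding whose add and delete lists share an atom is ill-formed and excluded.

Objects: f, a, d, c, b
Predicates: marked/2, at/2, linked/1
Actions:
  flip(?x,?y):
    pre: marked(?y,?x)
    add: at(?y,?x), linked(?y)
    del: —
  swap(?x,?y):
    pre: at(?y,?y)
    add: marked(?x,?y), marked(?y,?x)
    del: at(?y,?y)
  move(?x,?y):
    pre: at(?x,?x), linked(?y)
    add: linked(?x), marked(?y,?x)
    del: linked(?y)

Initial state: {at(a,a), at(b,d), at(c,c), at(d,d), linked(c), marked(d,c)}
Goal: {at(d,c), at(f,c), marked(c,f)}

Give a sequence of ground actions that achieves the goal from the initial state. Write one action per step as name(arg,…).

1. flip(c,d)  →  {at(a,a), at(b,d), at(c,c), at(d,c), at(d,d), linked(c), linked(d), marked(d,c)}
2. swap(f,c)  →  {at(a,a), at(b,d), at(d,c), at(d,d), linked(c), linked(d), marked(c,f), marked(d,c), marked(f,c)}
3. flip(c,f)  →  {at(a,a), at(b,d), at(d,c), at(d,d), at(f,c), linked(c), linked(d), linked(f), marked(c,f), marked(d,c), marked(f,c)}

flip(c,d); swap(f,c); flip(c,f)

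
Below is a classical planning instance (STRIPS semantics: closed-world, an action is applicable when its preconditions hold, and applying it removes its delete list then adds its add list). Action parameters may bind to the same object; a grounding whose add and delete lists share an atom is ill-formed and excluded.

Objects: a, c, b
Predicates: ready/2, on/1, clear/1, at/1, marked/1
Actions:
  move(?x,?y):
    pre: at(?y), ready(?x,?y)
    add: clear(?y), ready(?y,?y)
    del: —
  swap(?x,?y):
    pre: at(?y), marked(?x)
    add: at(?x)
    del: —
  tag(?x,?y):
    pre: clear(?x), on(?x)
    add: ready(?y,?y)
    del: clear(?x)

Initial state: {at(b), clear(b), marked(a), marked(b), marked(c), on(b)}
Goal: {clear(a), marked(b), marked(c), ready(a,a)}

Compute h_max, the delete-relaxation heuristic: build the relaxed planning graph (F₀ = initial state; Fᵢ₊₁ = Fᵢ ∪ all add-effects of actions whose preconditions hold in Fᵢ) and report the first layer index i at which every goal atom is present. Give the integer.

F0 = init (6 atoms)
F1 = F0 ∪ {at(a), at(c), ready(a,a), ready(b,b), ready(c,c)}  (11 atoms)
F2 = F1 ∪ {clear(a), clear(c)}  (13 atoms)
goal ⊆ F2  ⇒  h_max = 2

2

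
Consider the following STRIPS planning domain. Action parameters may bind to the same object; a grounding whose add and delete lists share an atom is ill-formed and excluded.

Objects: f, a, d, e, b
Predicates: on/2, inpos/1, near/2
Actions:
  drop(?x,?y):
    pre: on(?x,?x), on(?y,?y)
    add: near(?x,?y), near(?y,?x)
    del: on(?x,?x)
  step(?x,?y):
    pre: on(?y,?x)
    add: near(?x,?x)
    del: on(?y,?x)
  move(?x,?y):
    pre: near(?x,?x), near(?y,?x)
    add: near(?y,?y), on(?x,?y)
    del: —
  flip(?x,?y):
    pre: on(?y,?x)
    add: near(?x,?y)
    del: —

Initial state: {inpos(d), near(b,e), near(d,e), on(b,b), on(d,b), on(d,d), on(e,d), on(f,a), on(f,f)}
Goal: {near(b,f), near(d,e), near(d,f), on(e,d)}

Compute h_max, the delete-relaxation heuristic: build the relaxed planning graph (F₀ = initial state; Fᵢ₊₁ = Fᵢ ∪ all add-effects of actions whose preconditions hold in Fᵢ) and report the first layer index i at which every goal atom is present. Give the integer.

F0 = init (9 atoms)
F1 = F0 ∪ {near(a,a), near(a,f), near(b,b), near(b,d), near(b,f), near(d,b), near(d,d), near(d,f), near(f,b), near(f,d), near(f,f)}  (20 atoms)
goal ⊆ F1  ⇒  h_max = 1

1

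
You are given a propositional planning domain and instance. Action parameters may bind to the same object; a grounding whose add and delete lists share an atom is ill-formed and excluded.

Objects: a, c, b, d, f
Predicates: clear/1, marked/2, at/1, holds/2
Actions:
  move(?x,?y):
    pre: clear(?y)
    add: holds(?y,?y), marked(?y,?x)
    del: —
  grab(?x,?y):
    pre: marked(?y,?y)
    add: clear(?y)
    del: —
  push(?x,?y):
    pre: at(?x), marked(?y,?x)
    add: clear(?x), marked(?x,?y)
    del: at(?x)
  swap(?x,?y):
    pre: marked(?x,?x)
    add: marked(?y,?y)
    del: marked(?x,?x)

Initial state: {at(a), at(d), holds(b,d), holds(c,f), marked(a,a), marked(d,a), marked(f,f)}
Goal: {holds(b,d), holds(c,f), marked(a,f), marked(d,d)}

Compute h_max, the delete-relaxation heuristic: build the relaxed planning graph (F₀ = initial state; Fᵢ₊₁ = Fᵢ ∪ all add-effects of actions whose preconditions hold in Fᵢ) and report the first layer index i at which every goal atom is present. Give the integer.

F0 = init (7 atoms)
F1 = F0 ∪ {clear(a), clear(f), marked(a,d), marked(b,b), marked(c,c), marked(d,d)}  (13 atoms)
F2 = F1 ∪ {clear(b), clear(c), clear(d), holds(a,a), holds(f,f), marked(a,b), marked(a,c), marked(a,f), marked(f,a), marked(f,b), marked(f,c), marked(f,d)}  (25 atoms)
goal ⊆ F2  ⇒  h_max = 2

2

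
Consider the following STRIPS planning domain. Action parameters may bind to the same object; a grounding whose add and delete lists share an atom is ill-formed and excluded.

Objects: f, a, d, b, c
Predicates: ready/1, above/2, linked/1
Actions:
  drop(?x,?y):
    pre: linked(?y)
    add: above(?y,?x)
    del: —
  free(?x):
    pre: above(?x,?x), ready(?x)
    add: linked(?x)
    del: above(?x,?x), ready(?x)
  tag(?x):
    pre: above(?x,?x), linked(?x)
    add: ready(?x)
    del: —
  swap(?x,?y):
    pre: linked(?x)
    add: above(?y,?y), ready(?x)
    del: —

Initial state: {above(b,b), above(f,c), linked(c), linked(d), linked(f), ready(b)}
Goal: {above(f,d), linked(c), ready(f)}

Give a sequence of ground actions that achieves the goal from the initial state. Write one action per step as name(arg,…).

drop(d,f); swap(f,f)

1. drop(d,f)  →  {above(b,b), above(f,c), above(f,d), linked(c), linked(d), linked(f), ready(b)}
2. swap(f,f)  →  {above(b,b), above(f,c), above(f,d), above(f,f), linked(c), linked(d), linked(f), ready(b), ready(f)}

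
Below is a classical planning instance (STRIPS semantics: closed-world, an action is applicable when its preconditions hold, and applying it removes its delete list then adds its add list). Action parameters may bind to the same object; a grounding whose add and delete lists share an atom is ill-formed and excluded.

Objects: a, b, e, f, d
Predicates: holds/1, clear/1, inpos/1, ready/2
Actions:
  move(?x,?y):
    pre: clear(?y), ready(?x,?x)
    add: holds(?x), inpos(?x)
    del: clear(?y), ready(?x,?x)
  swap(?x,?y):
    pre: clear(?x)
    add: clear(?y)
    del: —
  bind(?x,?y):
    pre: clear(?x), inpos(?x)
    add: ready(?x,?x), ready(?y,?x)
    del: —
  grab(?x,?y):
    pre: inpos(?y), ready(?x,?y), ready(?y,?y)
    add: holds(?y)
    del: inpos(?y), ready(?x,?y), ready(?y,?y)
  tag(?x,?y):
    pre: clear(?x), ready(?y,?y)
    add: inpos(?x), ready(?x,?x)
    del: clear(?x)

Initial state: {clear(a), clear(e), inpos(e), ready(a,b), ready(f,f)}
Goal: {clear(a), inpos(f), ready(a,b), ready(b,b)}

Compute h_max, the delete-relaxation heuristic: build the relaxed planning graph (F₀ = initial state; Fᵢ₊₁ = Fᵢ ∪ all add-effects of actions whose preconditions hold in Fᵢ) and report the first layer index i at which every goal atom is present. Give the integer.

F0 = init (5 atoms)
F1 = F0 ∪ {clear(b), clear(d), clear(f), holds(f), inpos(a), inpos(f), ready(a,a), ready(a,e), ready(b,e), ready(d,e), ready(e,e), ready(f,e)}  (17 atoms)
F2 = F1 ∪ {holds(a), holds(e), inpos(b), inpos(d), ready(a,f), ready(b,a), ready(b,b), ready(b,f), ready(d,a), ready(d,d), ready(d,f), ready(e,a), ready(e,f), ready(f,a)}  (31 atoms)
goal ⊆ F2  ⇒  h_max = 2

2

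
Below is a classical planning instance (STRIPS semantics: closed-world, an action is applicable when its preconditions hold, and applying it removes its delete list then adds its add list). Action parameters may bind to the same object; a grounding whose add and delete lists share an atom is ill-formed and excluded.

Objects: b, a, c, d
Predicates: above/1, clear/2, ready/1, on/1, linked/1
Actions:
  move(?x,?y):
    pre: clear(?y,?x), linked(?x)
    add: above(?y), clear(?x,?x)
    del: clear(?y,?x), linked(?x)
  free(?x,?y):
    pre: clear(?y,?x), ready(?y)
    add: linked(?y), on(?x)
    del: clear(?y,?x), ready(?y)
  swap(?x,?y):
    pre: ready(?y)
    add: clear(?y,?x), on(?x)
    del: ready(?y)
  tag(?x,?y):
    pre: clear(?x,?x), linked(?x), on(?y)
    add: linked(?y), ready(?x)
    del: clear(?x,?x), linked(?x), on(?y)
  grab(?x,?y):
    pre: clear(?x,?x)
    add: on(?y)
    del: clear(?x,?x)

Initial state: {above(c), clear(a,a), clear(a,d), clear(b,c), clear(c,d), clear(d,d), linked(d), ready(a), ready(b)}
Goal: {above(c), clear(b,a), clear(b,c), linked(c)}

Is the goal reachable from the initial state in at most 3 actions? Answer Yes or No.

Yes

1. swap(a,b)  →  {above(c), clear(a,a), clear(a,d), clear(b,a), clear(b,c), clear(c,d), clear(d,d), linked(d), on(a), ready(a)}
2. swap(c,a)  →  {above(c), clear(a,a), clear(a,c), clear(a,d), clear(b,a), clear(b,c), clear(c,d), clear(d,d), linked(d), on(a), on(c)}
3. tag(d,c)  →  {above(c), clear(a,a), clear(a,c), clear(a,d), clear(b,a), clear(b,c), clear(c,d), linked(c), on(a), ready(d)}
optimal plan length = 3; 3 ≤ 3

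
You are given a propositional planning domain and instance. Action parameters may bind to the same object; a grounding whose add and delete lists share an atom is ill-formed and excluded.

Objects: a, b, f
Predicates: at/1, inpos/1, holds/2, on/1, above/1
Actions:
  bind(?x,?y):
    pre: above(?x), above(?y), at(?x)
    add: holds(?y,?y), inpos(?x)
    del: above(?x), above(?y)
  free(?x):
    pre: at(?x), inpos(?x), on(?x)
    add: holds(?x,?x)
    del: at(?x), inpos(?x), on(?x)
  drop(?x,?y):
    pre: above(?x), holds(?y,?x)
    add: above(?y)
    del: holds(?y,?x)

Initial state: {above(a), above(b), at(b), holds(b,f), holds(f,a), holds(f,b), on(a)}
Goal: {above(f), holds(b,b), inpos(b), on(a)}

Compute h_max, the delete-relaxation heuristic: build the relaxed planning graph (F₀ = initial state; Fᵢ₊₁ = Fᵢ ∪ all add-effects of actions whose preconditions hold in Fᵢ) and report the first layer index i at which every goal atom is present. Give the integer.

F0 = init (7 atoms)
F1 = F0 ∪ {above(f), holds(a,a), holds(b,b), inpos(b)}  (11 atoms)
goal ⊆ F1  ⇒  h_max = 1

1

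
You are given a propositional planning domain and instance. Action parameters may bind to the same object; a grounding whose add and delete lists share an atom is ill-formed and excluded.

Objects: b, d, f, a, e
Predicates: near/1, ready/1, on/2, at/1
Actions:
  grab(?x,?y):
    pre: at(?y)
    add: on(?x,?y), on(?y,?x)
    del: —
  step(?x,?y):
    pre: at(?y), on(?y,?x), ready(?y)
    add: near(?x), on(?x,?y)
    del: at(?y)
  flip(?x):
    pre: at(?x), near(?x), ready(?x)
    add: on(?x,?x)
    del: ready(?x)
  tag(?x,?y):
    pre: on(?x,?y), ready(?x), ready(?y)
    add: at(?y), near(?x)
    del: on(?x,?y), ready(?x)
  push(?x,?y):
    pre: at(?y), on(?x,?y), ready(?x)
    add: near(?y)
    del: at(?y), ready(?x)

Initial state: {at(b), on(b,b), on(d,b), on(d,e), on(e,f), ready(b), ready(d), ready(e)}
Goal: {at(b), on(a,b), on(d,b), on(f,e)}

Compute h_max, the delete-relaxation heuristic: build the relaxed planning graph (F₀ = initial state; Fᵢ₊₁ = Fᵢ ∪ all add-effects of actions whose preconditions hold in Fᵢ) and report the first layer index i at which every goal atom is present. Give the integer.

F0 = init (8 atoms)
F1 = F0 ∪ {at(e), near(b), near(d), on(a,b), on(b,a), on(b,d), on(b,e), on(b,f), on(e,b), on(f,b)}  (18 atoms)
F2 = F1 ∪ {at(d), near(a), near(e), near(f), on(a,e), on(e,a), on(e,d), on(e,e), on(f,e)}  (27 atoms)
goal ⊆ F2  ⇒  h_max = 2

2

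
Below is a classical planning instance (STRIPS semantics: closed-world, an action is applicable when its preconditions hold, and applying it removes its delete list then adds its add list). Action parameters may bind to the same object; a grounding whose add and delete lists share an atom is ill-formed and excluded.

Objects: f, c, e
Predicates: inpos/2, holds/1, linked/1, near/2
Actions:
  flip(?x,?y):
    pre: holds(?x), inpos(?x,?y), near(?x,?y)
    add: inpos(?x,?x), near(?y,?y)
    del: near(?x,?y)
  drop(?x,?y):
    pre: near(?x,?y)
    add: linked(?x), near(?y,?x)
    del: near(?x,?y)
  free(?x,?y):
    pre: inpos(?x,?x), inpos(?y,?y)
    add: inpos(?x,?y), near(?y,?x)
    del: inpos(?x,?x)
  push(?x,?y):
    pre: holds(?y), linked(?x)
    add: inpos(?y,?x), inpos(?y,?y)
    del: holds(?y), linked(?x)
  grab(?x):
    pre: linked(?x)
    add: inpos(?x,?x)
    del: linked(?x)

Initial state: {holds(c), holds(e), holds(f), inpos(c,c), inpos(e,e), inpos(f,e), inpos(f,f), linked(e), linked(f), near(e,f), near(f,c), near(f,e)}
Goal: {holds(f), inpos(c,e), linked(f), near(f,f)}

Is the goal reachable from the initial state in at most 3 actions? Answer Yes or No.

1. free(c,e)  →  {holds(c), holds(e), holds(f), inpos(c,e), inpos(e,e), inpos(f,e), inpos(f,f), linked(e), linked(f), near(e,c), near(e,f), near(f,c), near(f,e)}
2. free(e,f)  →  {holds(c), holds(e), holds(f), inpos(c,e), inpos(e,f), inpos(f,e), inpos(f,f), linked(e), linked(f), near(e,c), near(e,f), near(f,c), near(f,e)}
3. flip(e,f)  →  {holds(c), holds(e), holds(f), inpos(c,e), inpos(e,e), inpos(e,f), inpos(f,e), inpos(f,f), linked(e), linked(f), near(e,c), near(f,c), near(f,e), near(f,f)}
optimal plan length = 3; 3 ≤ 3

Yes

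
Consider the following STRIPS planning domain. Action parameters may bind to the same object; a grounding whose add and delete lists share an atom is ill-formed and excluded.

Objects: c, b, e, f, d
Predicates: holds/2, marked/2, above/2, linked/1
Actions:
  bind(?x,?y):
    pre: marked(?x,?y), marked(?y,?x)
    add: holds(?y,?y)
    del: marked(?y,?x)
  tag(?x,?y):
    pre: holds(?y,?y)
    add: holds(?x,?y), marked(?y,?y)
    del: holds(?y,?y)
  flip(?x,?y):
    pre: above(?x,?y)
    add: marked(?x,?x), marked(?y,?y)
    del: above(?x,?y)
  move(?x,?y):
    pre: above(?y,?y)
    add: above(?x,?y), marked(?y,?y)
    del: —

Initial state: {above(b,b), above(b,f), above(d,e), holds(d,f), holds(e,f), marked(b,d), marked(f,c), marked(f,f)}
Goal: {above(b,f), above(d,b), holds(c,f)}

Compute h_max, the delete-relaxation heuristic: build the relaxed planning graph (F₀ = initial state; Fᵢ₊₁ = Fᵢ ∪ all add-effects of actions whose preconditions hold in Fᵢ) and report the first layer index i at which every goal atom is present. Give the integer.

2

F0 = init (8 atoms)
F1 = F0 ∪ {above(c,b), above(d,b), above(e,b), above(f,b), holds(f,f), marked(b,b), marked(d,d), marked(e,e)}  (16 atoms)
F2 = F1 ∪ {holds(b,b), holds(b,f), holds(c,f), holds(d,d), holds(e,e), marked(c,c)}  (22 atoms)
goal ⊆ F2  ⇒  h_max = 2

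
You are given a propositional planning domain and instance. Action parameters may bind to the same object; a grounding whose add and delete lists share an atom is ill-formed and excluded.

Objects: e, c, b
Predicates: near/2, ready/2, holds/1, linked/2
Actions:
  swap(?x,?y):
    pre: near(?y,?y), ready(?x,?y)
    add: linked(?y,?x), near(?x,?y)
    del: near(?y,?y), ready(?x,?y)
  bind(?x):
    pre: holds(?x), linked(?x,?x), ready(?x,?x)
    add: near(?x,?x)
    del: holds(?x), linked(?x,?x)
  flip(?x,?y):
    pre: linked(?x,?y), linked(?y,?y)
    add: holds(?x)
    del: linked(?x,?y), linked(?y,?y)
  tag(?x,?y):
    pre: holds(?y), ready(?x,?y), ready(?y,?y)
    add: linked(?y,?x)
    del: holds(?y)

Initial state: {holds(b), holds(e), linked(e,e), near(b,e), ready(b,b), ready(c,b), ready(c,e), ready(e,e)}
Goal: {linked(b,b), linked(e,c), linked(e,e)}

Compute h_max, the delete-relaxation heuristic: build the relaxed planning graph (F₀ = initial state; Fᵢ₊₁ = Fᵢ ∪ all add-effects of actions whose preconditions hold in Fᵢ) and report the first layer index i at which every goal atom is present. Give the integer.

F0 = init (8 atoms)
F1 = F0 ∪ {linked(b,b), linked(b,c), linked(e,c), near(e,e)}  (12 atoms)
goal ⊆ F1  ⇒  h_max = 1

1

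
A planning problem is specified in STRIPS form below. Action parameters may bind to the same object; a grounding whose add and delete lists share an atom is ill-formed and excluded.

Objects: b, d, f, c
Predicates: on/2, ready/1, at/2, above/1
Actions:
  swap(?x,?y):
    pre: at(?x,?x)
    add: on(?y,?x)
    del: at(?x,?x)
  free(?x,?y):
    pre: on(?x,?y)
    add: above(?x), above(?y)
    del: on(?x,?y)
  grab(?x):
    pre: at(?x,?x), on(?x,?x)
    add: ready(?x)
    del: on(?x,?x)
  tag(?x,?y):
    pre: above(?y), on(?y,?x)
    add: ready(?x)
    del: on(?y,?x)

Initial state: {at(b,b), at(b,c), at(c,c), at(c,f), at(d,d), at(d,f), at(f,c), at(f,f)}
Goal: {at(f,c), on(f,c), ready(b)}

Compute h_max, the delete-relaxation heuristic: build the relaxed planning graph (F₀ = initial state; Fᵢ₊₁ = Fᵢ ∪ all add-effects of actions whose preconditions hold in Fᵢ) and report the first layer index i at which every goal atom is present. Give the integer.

2

F0 = init (8 atoms)
F1 = F0 ∪ {on(b,b), on(b,c), on(b,d), on(b,f), on(c,b), on(c,c), on(c,d), on(c,f), on(d,b), on(d,c), on(d,d), on(d,f), on(f,b), on(f,c), on(f,d), on(f,f)}  (24 atoms)
F2 = F1 ∪ {above(b), above(c), above(d), above(f), ready(b), ready(c), ready(d), ready(f)}  (32 atoms)
goal ⊆ F2  ⇒  h_max = 2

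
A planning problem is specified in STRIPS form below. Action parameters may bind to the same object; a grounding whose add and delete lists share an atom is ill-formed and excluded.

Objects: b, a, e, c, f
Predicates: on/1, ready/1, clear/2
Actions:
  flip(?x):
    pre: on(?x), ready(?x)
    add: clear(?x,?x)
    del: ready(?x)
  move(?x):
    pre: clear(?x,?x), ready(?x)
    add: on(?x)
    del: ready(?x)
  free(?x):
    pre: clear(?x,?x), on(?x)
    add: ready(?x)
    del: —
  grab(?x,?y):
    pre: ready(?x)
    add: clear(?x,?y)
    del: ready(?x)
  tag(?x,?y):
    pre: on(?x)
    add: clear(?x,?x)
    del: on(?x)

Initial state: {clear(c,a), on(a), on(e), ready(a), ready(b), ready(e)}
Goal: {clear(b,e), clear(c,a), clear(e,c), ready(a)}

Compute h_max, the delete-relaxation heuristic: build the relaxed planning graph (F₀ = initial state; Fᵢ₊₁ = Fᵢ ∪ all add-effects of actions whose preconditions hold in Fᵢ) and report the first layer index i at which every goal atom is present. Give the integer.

F0 = init (6 atoms)
F1 = F0 ∪ {clear(a,a), clear(a,b), clear(a,c), clear(a,e), clear(a,f), clear(b,a), clear(b,b), clear(b,c), clear(b,e), clear(b,f), clear(e,a), clear(e,b), clear(e,c), clear(e,e), clear(e,f)}  (21 atoms)
goal ⊆ F1  ⇒  h_max = 1

1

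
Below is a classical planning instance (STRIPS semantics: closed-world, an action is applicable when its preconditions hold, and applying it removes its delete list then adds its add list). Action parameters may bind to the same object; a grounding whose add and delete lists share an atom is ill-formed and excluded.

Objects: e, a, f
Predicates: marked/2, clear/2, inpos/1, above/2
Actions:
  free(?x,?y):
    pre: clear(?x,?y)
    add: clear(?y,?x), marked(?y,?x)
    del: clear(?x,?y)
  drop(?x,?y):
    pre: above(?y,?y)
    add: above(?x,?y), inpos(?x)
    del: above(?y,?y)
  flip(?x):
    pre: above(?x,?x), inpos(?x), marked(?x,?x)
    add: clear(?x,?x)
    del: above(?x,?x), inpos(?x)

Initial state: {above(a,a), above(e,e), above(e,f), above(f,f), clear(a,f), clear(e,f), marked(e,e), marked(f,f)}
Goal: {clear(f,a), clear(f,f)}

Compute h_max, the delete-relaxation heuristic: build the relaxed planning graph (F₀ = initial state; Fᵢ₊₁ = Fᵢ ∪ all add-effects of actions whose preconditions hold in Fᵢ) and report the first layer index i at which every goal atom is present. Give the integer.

2

F0 = init (8 atoms)
F1 = F0 ∪ {above(a,e), above(a,f), above(e,a), above(f,a), above(f,e), clear(f,a), clear(f,e), inpos(a), inpos(e), inpos(f), marked(f,a), marked(f,e)}  (20 atoms)
F2 = F1 ∪ {clear(e,e), clear(f,f), marked(a,f), marked(e,f)}  (24 atoms)
goal ⊆ F2  ⇒  h_max = 2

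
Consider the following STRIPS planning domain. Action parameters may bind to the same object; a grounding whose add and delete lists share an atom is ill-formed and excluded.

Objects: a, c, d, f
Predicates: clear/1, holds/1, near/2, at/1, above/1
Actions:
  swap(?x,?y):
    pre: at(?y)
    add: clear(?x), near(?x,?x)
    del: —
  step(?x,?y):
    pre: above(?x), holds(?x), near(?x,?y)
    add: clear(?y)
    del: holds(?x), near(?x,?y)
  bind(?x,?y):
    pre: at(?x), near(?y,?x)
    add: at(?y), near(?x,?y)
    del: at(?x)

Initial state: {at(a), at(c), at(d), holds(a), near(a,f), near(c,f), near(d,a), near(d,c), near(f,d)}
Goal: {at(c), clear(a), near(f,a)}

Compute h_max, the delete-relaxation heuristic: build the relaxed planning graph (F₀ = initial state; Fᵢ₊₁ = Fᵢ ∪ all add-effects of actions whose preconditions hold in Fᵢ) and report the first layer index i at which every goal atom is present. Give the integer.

F0 = init (9 atoms)
F1 = F0 ∪ {at(f), clear(a), clear(c), clear(d), clear(f), near(a,a), near(a,d), near(c,c), near(c,d), near(d,d), near(d,f), near(f,f)}  (21 atoms)
F2 = F1 ∪ {near(f,a), near(f,c)}  (23 atoms)
goal ⊆ F2  ⇒  h_max = 2

2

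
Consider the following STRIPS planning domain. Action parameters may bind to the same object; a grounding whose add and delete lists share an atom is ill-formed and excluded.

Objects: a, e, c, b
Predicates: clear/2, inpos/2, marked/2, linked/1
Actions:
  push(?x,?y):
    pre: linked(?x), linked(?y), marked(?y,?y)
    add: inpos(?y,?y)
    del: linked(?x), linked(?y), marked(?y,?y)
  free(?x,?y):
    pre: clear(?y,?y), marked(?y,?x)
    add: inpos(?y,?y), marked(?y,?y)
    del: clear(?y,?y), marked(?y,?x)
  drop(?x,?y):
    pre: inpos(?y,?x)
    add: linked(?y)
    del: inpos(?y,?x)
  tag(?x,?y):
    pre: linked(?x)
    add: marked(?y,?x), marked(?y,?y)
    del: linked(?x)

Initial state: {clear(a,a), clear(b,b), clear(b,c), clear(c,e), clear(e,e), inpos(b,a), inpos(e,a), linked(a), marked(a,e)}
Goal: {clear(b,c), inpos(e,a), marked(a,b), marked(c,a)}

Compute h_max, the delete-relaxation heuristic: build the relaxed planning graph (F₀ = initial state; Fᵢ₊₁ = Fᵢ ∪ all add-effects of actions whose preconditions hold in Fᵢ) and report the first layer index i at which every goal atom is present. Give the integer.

2

F0 = init (9 atoms)
F1 = F0 ∪ {inpos(a,a), linked(b), linked(e), marked(a,a), marked(b,a), marked(b,b), marked(c,a), marked(c,c), marked(e,a), marked(e,e)}  (19 atoms)
F2 = F1 ∪ {inpos(b,b), inpos(e,e), marked(a,b), marked(b,e), marked(c,b), marked(c,e), marked(e,b)}  (26 atoms)
goal ⊆ F2  ⇒  h_max = 2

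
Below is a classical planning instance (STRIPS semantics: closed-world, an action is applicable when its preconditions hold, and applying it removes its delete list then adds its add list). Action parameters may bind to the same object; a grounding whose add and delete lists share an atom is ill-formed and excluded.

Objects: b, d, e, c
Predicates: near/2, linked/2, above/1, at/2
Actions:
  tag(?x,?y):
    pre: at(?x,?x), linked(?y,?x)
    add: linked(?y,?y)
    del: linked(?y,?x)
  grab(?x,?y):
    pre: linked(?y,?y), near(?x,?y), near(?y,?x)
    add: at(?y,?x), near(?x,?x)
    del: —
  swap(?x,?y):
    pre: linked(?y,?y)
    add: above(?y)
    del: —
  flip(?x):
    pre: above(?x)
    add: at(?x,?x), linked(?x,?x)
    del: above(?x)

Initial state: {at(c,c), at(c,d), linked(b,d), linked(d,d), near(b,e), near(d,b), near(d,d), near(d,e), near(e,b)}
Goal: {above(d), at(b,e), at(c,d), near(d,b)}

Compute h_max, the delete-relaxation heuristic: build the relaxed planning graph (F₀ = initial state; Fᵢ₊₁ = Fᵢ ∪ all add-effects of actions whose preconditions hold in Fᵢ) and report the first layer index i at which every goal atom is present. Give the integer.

3

F0 = init (9 atoms)
F1 = F0 ∪ {above(d), at(d,d)}  (11 atoms)
F2 = F1 ∪ {linked(b,b)}  (12 atoms)
F3 = F2 ∪ {above(b), at(b,e), near(e,e)}  (15 atoms)
goal ⊆ F3  ⇒  h_max = 3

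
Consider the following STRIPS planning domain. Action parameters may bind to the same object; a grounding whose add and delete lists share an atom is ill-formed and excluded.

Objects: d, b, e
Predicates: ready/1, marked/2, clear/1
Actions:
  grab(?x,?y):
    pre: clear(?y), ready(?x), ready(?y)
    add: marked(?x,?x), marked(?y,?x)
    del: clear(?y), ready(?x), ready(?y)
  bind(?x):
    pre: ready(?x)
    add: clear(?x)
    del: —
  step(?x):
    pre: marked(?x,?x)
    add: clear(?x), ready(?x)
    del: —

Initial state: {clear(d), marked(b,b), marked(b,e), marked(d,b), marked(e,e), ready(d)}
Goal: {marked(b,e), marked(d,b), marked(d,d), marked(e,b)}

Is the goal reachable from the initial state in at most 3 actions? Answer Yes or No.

No

1. grab(d,d)  →  {marked(b,b), marked(b,e), marked(d,b), marked(d,d), marked(e,e)}
2. step(b)  →  {clear(b), marked(b,b), marked(b,e), marked(d,b), marked(d,d), marked(e,e), ready(b)}
3. step(e)  →  {clear(b), clear(e), marked(b,b), marked(b,e), marked(d,b), marked(d,d), marked(e,e), ready(b), ready(e)}
4. grab(b,e)  →  {clear(b), marked(b,b), marked(b,e), marked(d,b), marked(d,d), marked(e,b), marked(e,e)}
optimal plan length = 4; 4 > 3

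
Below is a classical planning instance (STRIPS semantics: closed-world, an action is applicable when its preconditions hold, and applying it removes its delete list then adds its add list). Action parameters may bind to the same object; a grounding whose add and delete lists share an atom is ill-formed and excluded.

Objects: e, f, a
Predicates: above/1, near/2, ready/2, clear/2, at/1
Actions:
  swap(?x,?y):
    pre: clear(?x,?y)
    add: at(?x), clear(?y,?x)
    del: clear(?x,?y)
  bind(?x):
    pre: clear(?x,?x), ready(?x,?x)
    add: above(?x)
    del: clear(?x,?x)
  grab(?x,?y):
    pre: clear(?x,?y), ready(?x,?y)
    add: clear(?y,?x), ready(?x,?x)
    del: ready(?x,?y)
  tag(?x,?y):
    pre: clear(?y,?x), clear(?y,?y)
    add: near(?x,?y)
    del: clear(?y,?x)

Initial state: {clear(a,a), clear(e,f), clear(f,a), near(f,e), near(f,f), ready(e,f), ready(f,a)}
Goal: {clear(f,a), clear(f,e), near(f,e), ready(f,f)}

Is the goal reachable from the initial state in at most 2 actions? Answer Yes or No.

1. swap(e,f)  →  {at(e), clear(a,a), clear(f,a), clear(f,e), near(f,e), near(f,f), ready(e,f), ready(f,a)}
2. grab(f,a)  →  {at(e), clear(a,a), clear(a,f), clear(f,a), clear(f,e), near(f,e), near(f,f), ready(e,f), ready(f,f)}
optimal plan length = 2; 2 ≤ 2

Yes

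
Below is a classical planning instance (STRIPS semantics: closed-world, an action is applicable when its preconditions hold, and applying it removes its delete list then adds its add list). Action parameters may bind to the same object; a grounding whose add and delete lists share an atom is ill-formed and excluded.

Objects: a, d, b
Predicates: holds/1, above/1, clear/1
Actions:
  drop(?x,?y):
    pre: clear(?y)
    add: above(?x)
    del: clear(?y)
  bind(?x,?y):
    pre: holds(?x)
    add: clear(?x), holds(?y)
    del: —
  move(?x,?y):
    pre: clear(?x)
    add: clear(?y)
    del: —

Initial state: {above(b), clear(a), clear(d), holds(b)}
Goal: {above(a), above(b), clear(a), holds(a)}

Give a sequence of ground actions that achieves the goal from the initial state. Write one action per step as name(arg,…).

1. drop(a,d)  →  {above(a), above(b), clear(a), holds(b)}
2. bind(b,a)  →  {above(a), above(b), clear(a), clear(b), holds(a), holds(b)}

drop(a,d); bind(b,a)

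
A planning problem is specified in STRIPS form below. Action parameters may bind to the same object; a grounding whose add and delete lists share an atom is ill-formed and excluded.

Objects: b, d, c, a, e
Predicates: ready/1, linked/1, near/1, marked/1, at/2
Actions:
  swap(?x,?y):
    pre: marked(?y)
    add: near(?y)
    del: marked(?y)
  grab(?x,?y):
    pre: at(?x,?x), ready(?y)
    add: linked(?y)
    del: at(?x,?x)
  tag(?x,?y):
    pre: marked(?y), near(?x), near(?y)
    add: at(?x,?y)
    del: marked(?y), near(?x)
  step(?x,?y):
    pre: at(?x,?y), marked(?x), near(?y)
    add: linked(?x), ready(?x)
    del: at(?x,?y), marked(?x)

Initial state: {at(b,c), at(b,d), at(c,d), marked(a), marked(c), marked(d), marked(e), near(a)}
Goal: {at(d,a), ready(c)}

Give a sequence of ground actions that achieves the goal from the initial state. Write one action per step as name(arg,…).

swap(b,d); step(c,d); tag(d,a)

1. swap(b,d)  →  {at(b,c), at(b,d), at(c,d), marked(a), marked(c), marked(e), near(a), near(d)}
2. step(c,d)  →  {at(b,c), at(b,d), linked(c), marked(a), marked(e), near(a), near(d), ready(c)}
3. tag(d,a)  →  {at(b,c), at(b,d), at(d,a), linked(c), marked(e), near(a), ready(c)}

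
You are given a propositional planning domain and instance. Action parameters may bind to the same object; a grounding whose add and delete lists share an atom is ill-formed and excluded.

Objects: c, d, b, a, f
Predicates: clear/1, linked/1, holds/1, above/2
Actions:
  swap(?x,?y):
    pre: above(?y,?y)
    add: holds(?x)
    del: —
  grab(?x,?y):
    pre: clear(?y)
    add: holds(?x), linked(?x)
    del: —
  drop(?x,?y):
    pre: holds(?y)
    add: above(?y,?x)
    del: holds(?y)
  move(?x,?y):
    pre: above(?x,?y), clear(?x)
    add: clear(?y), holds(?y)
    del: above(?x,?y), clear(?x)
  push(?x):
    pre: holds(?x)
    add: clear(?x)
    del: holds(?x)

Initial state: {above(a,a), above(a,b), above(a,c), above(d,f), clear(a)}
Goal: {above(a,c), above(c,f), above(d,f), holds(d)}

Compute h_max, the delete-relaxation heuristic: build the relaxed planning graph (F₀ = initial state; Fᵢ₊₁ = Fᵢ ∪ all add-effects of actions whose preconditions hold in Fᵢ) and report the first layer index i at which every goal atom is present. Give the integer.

2

F0 = init (5 atoms)
F1 = F0 ∪ {clear(b), clear(c), holds(a), holds(b), holds(c), holds(d), holds(f), linked(a), linked(b), linked(c), linked(d), linked(f)}  (17 atoms)
F2 = F1 ∪ {above(a,d), above(a,f), above(b,a), above(b,b), above(b,c), above(b,d), above(b,f), above(c,a), above(c,b), above(c,c), above(c,d), above(c,f), above(d,a), above(d,b), above(d,c), above(d,d), above(f,a), above(f,b), above(f,c), above(f,d), above(f,f), clear(d), clear(f)}  (40 atoms)
goal ⊆ F2  ⇒  h_max = 2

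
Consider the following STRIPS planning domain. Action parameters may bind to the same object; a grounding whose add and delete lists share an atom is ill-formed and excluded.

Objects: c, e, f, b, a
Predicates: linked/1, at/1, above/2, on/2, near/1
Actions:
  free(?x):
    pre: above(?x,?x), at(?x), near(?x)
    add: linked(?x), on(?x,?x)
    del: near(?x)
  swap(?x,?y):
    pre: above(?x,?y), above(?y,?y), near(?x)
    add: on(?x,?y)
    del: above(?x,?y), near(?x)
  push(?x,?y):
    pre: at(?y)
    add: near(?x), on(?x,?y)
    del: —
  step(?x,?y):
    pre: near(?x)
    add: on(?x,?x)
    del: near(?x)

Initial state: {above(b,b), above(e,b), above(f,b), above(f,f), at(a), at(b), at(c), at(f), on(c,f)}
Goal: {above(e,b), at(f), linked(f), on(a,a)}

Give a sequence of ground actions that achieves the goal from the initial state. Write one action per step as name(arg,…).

push(f,c); free(f); push(a,a)

1. push(f,c)  →  {above(b,b), above(e,b), above(f,b), above(f,f), at(a), at(b), at(c), at(f), near(f), on(c,f), on(f,c)}
2. free(f)  →  {above(b,b), above(e,b), above(f,b), above(f,f), at(a), at(b), at(c), at(f), linked(f), on(c,f), on(f,c), on(f,f)}
3. push(a,a)  →  {above(b,b), above(e,b), above(f,b), above(f,f), at(a), at(b), at(c), at(f), linked(f), near(a), on(a,a), on(c,f), on(f,c), on(f,f)}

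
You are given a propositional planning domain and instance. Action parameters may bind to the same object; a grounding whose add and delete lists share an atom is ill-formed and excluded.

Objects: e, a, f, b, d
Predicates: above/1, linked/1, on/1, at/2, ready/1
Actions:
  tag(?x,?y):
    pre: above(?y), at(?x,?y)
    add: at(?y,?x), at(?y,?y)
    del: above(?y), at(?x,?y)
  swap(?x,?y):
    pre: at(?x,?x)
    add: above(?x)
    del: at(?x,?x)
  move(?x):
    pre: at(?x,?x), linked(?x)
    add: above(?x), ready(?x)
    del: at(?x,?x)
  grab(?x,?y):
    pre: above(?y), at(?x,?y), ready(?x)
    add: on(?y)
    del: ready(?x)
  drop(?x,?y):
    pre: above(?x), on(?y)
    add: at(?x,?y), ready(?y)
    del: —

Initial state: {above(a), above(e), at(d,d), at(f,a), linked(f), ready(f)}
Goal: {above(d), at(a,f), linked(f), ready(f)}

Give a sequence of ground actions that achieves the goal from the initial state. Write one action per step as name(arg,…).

1. tag(f,a)  →  {above(e), at(a,a), at(a,f), at(d,d), linked(f), ready(f)}
2. swap(d,e)  →  {above(d), above(e), at(a,a), at(a,f), linked(f), ready(f)}

tag(f,a); swap(d,e)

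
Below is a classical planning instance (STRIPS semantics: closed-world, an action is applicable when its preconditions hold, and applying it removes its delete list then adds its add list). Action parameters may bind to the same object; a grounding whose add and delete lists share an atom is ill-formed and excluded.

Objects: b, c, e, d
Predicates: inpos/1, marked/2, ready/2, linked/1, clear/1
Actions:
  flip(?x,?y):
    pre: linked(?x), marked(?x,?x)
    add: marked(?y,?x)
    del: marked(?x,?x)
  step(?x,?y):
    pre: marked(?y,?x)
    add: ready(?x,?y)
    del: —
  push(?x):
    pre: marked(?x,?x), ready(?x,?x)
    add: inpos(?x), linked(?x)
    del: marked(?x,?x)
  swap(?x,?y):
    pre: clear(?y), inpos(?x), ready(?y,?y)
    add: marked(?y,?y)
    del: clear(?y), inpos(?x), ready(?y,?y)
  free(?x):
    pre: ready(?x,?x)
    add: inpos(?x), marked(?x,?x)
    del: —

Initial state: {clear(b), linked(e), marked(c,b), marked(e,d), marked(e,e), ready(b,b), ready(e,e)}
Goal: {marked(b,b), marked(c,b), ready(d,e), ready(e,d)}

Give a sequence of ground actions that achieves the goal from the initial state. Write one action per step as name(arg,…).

1. flip(e,d)  →  {clear(b), linked(e), marked(c,b), marked(d,e), marked(e,d), ready(b,b), ready(e,e)}
2. step(e,d)  →  {clear(b), linked(e), marked(c,b), marked(d,e), marked(e,d), ready(b,b), ready(e,d), ready(e,e)}
3. step(d,e)  →  {clear(b), linked(e), marked(c,b), marked(d,e), marked(e,d), ready(b,b), ready(d,e), ready(e,d), ready(e,e)}
4. free(b)  →  {clear(b), inpos(b), linked(e), marked(b,b), marked(c,b), marked(d,e), marked(e,d), ready(b,b), ready(d,e), ready(e,d), ready(e,e)}

flip(e,d); step(e,d); step(d,e); free(b)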